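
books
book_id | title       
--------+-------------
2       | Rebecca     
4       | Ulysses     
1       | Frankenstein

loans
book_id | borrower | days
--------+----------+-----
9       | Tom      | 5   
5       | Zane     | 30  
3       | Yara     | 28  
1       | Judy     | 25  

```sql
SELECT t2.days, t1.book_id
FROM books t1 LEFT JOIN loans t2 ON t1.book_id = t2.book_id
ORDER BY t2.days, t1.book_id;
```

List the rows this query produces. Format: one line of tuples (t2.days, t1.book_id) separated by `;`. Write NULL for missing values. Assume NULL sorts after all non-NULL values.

(25, 1); (NULL, 2); (NULL, 4)

LEFT JOIN keeps every row from `books`; unmatched rows get NULL for `loans`'s columns.
Matching on t1.book_id = t2.book_id.
- book_id=2: no t2 row matches, row kept with t2 columns NULL.
- book_id=4: no t2 row matches, row kept with t2 columns NULL.
- book_id=1: 1 matching t2 row(s), so 1 row(s) emitted.
After projecting and ordering:
t2.days | t1.book_id
25 | 1
NULL | 2
NULL | 4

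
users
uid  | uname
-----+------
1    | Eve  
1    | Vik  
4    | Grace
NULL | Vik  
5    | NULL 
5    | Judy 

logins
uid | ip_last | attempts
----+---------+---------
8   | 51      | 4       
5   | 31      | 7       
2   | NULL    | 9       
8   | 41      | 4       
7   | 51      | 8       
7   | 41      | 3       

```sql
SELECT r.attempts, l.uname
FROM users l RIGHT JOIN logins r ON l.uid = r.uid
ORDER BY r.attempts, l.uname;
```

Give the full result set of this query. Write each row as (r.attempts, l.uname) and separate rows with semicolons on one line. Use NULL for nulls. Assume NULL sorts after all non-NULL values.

RIGHT JOIN keeps every row from `logins`; unmatched rows get NULL for `users`'s columns.
Matching on l.uid = r.uid. A NULL in a compared column never satisfies the condition.
- l[0] uid=1 → no match.
- l[1] uid=1 → no match.
- l[2] uid=4 → no match.
- l[3] uid=NULL → no match.
- l[4] uid=5 → 1 match(es) in r → 1 row(s).
- l[5] uid=5 → 1 match(es) in r → 1 row(s).
- 5 row(s) from r found no l partner → padded with NULL.
After projecting and ordering:
r.attempts | l.uname
3 | NULL
4 | NULL
4 | NULL
7 | Judy
7 | NULL
8 | NULL
9 | NULL

(3, NULL); (4, NULL); (4, NULL); (7, Judy); (7, NULL); (8, NULL); (9, NULL)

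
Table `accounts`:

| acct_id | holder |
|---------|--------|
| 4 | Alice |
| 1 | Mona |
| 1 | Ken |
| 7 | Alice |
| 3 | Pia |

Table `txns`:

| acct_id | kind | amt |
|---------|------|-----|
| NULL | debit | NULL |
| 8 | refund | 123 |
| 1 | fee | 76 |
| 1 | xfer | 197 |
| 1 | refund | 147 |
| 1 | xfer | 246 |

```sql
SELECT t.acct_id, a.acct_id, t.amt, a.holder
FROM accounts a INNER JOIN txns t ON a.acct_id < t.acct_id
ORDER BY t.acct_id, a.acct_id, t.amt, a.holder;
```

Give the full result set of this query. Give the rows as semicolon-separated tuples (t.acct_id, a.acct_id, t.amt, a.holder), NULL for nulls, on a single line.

INNER JOIN keeps only pairs where the ON condition holds.
Matching on a.acct_id < t.acct_id. A NULL in a compared column never satisfies the condition.
- a[0] acct_id=4 → 1 match(es) in t → 1 row(s).
- a[1] acct_id=1 → 1 match(es) in t → 1 row(s).
- a[2] acct_id=1 → 1 match(es) in t → 1 row(s).
- a[3] acct_id=7 → 1 match(es) in t → 1 row(s).
- a[4] acct_id=3 → 1 match(es) in t → 1 row(s).
After projecting and ordering:
t.acct_id | a.acct_id | t.amt | a.holder
8 | 1 | 123 | Ken
8 | 1 | 123 | Mona
8 | 3 | 123 | Pia
8 | 4 | 123 | Alice
8 | 7 | 123 | Alice

(8, 1, 123, Ken); (8, 1, 123, Mona); (8, 3, 123, Pia); (8, 4, 123, Alice); (8, 7, 123, Alice)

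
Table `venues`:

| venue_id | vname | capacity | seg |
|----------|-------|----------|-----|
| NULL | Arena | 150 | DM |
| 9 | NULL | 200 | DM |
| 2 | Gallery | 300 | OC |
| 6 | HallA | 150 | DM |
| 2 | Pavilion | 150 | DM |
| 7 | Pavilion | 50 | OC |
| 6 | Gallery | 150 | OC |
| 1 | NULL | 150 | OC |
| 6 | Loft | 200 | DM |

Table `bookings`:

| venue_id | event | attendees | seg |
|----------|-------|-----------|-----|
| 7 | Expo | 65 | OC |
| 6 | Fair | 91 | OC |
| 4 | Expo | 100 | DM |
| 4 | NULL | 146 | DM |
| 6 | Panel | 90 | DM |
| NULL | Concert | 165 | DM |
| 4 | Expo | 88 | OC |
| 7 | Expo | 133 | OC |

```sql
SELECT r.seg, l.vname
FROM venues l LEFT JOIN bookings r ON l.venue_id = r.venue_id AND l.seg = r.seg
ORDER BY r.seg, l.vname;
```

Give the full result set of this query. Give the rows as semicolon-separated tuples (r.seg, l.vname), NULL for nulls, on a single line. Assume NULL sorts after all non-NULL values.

(DM, HallA); (DM, Loft); (OC, Gallery); (OC, Pavilion); (OC, Pavilion); (NULL, Arena); (NULL, Gallery); (NULL, Pavilion); (NULL, NULL); (NULL, NULL)

LEFT JOIN keeps every row from `venues`; unmatched rows get NULL for `bookings`'s columns.
Matching on l.venue_id = r.venue_id AND l.seg = r.seg. A NULL in a compared column never satisfies the condition.
- l[0] venue_id=NULL, seg=DM → no match; kept with NULLs on the r side.
- l[1] venue_id=9, seg=DM → no match; kept with NULLs on the r side.
- l[2] venue_id=2, seg=OC → no match; kept with NULLs on the r side.
- l[3] venue_id=6, seg=DM → 1 match(es) in r → 1 row(s).
- l[4] venue_id=2, seg=DM → no match; kept with NULLs on the r side.
- l[5] venue_id=7, seg=OC → 2 match(es) in r → 2 row(s).
- l[6] venue_id=6, seg=OC → 1 match(es) in r → 1 row(s).
- l[7] venue_id=1, seg=OC → no match; kept with NULLs on the r side.
- l[8] venue_id=6, seg=DM → 1 match(es) in r → 1 row(s).
After projecting and ordering:
r.seg | l.vname
DM | HallA
DM | Loft
OC | Gallery
OC | Pavilion
OC | Pavilion
NULL | Arena
NULL | Gallery
NULL | Pavilion
NULL | NULL
NULL | NULL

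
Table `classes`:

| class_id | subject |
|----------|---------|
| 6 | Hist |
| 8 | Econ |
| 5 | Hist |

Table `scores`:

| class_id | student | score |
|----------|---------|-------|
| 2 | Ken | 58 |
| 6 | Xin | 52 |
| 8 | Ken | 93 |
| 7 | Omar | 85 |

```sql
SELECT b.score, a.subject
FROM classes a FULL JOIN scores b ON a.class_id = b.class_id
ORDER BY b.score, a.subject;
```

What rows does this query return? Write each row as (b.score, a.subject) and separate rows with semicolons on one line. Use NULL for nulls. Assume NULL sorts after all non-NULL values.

(52, Hist); (58, NULL); (85, NULL); (93, Econ); (NULL, Hist)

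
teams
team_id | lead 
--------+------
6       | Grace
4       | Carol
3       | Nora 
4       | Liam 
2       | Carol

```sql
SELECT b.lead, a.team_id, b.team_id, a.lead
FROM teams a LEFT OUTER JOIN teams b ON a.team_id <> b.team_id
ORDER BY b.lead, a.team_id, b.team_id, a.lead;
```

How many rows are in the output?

18

LEFT JOIN keeps every row from `teams a`; unmatched rows get NULL for `teams b`'s columns.
Matching on a.team_id <> b.team_id.
Matched pairs: 18; unmatched a rows kept: 0.
Total: 18 rows.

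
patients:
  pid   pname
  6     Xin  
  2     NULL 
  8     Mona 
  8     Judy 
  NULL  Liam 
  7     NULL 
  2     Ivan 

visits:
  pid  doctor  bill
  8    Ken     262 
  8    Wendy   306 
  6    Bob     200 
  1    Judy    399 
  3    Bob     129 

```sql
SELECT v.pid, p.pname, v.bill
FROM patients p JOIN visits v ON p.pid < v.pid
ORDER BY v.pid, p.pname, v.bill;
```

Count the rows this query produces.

INNER JOIN keeps only pairs where the ON condition holds.
Matching on p.pid < v.pid. A NULL in a compared column never satisfies the condition.
Matched pairs: 12.
Total: 12 rows.

12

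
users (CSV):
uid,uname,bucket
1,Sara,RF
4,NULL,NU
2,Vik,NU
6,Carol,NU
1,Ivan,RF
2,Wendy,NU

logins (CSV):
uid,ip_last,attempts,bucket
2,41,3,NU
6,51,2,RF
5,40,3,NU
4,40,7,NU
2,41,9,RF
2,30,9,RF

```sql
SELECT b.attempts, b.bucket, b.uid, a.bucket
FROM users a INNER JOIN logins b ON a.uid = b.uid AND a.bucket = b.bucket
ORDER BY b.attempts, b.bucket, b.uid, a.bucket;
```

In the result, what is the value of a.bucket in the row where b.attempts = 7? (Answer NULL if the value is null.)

NU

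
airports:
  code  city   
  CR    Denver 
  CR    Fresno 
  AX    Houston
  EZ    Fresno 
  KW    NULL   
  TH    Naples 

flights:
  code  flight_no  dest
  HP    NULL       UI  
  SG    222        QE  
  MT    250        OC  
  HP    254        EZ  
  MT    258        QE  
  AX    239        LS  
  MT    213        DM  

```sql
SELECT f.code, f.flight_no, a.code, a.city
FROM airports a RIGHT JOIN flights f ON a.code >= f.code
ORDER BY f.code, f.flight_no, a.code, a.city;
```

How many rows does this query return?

14

RIGHT JOIN keeps every row from `flights`; unmatched rows get NULL for `airports`'s columns.
Matching on a.code >= f.code.
- a[0] code=CR → 1 match(es) in f → 1 row(s).
- a[1] code=CR → 1 match(es) in f → 1 row(s).
- a[2] code=AX → 1 match(es) in f → 1 row(s).
- a[3] code=EZ → 1 match(es) in f → 1 row(s).
- a[4] code=KW → 3 match(es) in f → 3 row(s).
- a[5] code=TH → 7 match(es) in f → 7 row(s).
- every f row matched at least one a row.
Total: 14 rows.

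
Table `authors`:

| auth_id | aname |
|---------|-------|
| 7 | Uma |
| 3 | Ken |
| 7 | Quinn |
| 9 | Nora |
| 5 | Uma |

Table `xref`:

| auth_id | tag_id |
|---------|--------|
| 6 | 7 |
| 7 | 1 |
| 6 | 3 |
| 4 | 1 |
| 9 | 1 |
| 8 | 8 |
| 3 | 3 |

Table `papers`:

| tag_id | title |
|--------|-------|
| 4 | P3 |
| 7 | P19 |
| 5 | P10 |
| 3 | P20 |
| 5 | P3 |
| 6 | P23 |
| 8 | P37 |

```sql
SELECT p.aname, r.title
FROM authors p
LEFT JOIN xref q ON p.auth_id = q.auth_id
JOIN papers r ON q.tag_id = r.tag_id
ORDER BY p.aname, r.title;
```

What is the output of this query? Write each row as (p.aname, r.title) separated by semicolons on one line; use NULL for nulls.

Evaluate left to right. First `authors p LEFT JOIN xref q` on auth_id: 5 row(s).
Then INNER JOIN `papers r` on tag_id: keep only rows whose q.tag_id appears in r.

(Ken, P20)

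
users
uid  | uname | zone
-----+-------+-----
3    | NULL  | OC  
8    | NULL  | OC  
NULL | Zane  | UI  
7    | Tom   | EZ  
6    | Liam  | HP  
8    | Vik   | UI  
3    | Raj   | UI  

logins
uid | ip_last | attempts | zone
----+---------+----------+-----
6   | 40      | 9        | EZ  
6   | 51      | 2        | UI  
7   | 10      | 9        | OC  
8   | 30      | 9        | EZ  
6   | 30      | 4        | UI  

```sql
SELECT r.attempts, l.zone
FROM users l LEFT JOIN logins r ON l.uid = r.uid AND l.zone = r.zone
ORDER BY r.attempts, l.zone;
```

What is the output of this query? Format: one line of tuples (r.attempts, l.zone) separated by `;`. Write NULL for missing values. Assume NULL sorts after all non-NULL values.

LEFT JOIN keeps every row from `users`; unmatched rows get NULL for `logins`'s columns.
Matching on l.uid = r.uid AND l.zone = r.zone. A NULL in a compared column never satisfies the condition.
- l row (uid=3, zone=OC): no match → kept, r columns NULL.
- l row (uid=8, zone=OC): no match → kept, r columns NULL.
- l row (uid=NULL, zone=UI): no match → kept, r columns NULL.
- l row (uid=7, zone=EZ): no match → kept, r columns NULL.
- l row (uid=6, zone=HP): no match → kept, r columns NULL.
- l row (uid=8, zone=UI): no match → kept, r columns NULL.
- l row (uid=3, zone=UI): no match → kept, r columns NULL.
After projecting and ordering:
r.attempts | l.zone
NULL | EZ
NULL | HP
NULL | OC
NULL | OC
NULL | UI
NULL | UI
NULL | UI

(NULL, EZ); (NULL, HP); (NULL, OC); (NULL, OC); (NULL, UI); (NULL, UI); (NULL, UI)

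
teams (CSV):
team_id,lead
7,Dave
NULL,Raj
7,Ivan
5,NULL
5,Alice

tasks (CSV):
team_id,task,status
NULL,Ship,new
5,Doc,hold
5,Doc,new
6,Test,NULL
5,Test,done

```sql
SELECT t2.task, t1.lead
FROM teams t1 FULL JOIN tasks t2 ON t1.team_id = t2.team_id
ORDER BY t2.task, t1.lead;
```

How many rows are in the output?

FULL OUTER JOIN keeps every row from both sides; unmatched rows get NULL for the other side's columns.
Matching on t1.team_id = t2.team_id. A NULL in a compared column never satisfies the condition.
- team_id=7: no t2 row matches, row kept with t2 columns NULL.
- team_id=NULL: no t2 row matches, row kept with t2 columns NULL.
- team_id=7: no t2 row matches, row kept with t2 columns NULL.
- team_id=5: 3 matching t2 row(s), so 3 row(s) emitted.
- team_id=5: 3 matching t2 row(s), so 3 row(s) emitted.
- 2 row(s) from t2 found no t1 partner → padded with NULL.
Total: 6 matched + 5 padded = 11 rows.

11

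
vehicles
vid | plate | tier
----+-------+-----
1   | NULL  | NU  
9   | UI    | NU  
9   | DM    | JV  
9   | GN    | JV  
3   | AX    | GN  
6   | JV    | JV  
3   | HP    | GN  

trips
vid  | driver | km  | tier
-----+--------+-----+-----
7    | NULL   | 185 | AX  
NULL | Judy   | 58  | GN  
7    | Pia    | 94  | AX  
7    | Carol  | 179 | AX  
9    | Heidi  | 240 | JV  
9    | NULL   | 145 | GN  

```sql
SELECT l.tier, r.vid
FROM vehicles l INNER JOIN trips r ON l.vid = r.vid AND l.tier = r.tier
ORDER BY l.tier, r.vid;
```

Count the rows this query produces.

2

INNER JOIN keeps only pairs where the ON condition holds.
Matching on l.vid = r.vid AND l.tier = r.tier. A NULL in a compared column never satisfies the condition.
- l[0] vid=1, tier=NU → no match; dropped.
- l[1] vid=9, tier=NU → no match; dropped.
- l[2] vid=9, tier=JV → 1 match(es) in r → 1 row(s).
- l[3] vid=9, tier=JV → 1 match(es) in r → 1 row(s).
- l[4] vid=3, tier=GN → no match; dropped.
- l[5] vid=6, tier=JV → no match; dropped.
- l[6] vid=3, tier=GN → no match; dropped.
Total: 2 rows.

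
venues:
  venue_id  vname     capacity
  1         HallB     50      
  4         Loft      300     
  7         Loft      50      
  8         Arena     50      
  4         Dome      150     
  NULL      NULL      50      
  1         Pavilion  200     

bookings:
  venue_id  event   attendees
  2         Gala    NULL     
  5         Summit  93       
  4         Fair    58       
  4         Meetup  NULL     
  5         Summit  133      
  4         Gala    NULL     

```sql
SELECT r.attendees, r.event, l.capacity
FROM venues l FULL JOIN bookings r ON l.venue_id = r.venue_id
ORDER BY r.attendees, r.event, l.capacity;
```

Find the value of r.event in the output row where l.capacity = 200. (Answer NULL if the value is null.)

FULL OUTER JOIN keeps every row from both sides; unmatched rows get NULL for the other side's columns.
Matching on l.venue_id = r.venue_id. A NULL in a compared column never satisfies the condition.
Matched pairs: 6; unmatched l rows kept: 5; unmatched r rows kept: 3.

NULL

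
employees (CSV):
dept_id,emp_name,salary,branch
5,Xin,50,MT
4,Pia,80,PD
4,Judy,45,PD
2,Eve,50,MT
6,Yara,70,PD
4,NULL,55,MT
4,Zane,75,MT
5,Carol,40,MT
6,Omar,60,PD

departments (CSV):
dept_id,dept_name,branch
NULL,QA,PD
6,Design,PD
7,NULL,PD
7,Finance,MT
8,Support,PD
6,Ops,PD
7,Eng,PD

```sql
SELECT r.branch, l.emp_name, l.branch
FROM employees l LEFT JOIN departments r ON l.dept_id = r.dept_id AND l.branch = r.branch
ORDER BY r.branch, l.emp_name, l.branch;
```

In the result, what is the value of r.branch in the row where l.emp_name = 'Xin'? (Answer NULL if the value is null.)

LEFT JOIN keeps every row from `employees`; unmatched rows get NULL for `departments`'s columns.
Matching on l.dept_id = r.dept_id AND l.branch = r.branch. A NULL in a compared column never satisfies the condition.
- l (dept_id=5, branch=MT) has no partner → padded with NULL.
- l (dept_id=4, branch=PD) has no partner → padded with NULL.
- l (dept_id=4, branch=PD) has no partner → padded with NULL.
- l (dept_id=2, branch=MT) has no partner → padded with NULL.
- l (dept_id=6, branch=PD) pairs with 2 row(s) of r.
- l (dept_id=4, branch=MT) has no partner → padded with NULL.
- l (dept_id=4, branch=MT) has no partner → padded with NULL.
- l (dept_id=5, branch=MT) has no partner → padded with NULL.
- l (dept_id=6, branch=PD) pairs with 2 row(s) of r.

NULL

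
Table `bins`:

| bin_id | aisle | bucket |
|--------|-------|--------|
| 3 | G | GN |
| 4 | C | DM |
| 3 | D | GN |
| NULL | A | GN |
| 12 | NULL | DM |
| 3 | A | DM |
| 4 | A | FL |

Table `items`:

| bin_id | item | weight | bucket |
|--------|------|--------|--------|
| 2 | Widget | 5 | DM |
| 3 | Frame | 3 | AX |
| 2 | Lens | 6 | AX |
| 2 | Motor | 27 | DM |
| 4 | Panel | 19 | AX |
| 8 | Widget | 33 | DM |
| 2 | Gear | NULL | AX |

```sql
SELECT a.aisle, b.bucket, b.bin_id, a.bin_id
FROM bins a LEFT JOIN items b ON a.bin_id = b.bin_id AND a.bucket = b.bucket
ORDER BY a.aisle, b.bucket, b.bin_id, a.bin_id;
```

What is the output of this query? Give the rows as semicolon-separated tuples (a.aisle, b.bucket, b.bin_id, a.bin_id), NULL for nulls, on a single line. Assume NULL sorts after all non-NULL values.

(A, NULL, NULL, 3); (A, NULL, NULL, 4); (A, NULL, NULL, NULL); (C, NULL, NULL, 4); (D, NULL, NULL, 3); (G, NULL, NULL, 3); (NULL, NULL, NULL, 12)

LEFT JOIN keeps every row from `bins`; unmatched rows get NULL for `items`'s columns.
Matching on a.bin_id = b.bin_id AND a.bucket = b.bucket. A NULL in a compared column never satisfies the condition.
- bin_id=3, bucket=GN: no b row matches, row kept with b columns NULL.
- bin_id=4, bucket=DM: no b row matches, row kept with b columns NULL.
- bin_id=3, bucket=GN: no b row matches, row kept with b columns NULL.
- bin_id=NULL, bucket=GN: no b row matches, row kept with b columns NULL.
- bin_id=12, bucket=DM: no b row matches, row kept with b columns NULL.
- bin_id=3, bucket=DM: no b row matches, row kept with b columns NULL.
- bin_id=4, bucket=FL: no b row matches, row kept with b columns NULL.
After projecting and ordering:
a.aisle | b.bucket | b.bin_id | a.bin_id
A | NULL | NULL | 3
A | NULL | NULL | 4
A | NULL | NULL | NULL
C | NULL | NULL | 4
D | NULL | NULL | 3
G | NULL | NULL | 3
NULL | NULL | NULL | 12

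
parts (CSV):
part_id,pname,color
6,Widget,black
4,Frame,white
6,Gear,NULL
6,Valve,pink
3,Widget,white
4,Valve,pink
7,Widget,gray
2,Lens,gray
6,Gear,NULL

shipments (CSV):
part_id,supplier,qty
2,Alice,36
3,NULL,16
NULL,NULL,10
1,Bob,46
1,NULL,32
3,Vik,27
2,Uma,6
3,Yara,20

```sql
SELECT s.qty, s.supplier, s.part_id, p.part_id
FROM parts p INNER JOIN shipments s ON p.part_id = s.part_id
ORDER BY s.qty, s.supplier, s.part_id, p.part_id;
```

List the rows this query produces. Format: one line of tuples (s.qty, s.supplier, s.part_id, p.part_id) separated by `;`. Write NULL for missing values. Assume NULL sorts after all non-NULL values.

(6, Uma, 2, 2); (16, NULL, 3, 3); (20, Yara, 3, 3); (27, Vik, 3, 3); (36, Alice, 2, 2)

INNER JOIN keeps only pairs where the ON condition holds.
Matching on p.part_id = s.part_id. A NULL in a compared column never satisfies the condition.
Matched pairs: 5.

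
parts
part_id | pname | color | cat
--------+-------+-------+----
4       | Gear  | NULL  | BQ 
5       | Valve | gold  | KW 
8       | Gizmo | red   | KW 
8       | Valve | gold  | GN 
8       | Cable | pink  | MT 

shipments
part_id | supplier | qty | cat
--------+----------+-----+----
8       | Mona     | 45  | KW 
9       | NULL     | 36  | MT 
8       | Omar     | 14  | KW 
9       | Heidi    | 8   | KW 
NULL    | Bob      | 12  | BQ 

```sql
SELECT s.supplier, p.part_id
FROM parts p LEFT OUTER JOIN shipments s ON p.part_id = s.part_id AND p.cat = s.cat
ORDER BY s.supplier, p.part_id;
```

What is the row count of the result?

LEFT JOIN keeps every row from `parts`; unmatched rows get NULL for `shipments`'s columns.
Matching on p.part_id = s.part_id AND p.cat = s.cat. A NULL in a compared column never satisfies the condition.
Matched pairs: 2; unmatched p rows kept: 4.
Total: 2 matched + 4 padded = 6 rows.

6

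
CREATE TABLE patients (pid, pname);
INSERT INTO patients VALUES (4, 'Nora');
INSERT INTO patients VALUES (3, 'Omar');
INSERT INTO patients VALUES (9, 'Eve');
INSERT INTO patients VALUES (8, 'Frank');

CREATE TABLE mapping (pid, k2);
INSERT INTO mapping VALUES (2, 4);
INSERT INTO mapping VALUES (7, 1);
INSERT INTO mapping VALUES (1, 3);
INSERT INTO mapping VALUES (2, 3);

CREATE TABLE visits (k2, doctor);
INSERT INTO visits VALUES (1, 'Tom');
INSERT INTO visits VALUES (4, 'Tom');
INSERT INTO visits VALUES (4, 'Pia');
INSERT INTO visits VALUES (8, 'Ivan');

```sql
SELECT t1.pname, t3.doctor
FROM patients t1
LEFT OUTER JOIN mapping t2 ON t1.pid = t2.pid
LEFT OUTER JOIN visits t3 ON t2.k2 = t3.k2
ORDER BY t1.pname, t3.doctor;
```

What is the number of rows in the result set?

4

Evaluate left to right. First `patients t1 LEFT JOIN mapping t2` on pid: 4 row(s).
Then LEFT JOIN `visits t3` on k2: each of those 4 rows is kept; rows whose t2.k2 has no match in t3 get NULL for t3's columns.
Result: 4 row(s).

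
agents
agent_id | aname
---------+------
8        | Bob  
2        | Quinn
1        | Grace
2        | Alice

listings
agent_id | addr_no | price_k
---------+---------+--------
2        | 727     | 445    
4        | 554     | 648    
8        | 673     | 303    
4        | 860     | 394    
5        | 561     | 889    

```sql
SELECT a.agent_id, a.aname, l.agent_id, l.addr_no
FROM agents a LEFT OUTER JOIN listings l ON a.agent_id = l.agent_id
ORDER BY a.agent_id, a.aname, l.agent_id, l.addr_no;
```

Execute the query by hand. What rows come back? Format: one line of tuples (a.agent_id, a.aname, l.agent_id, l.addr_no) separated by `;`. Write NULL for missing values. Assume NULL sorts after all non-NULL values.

(1, Grace, NULL, NULL); (2, Alice, 2, 727); (2, Quinn, 2, 727); (8, Bob, 8, 673)

LEFT JOIN keeps every row from `agents`; unmatched rows get NULL for `listings`'s columns.
Matching on a.agent_id = l.agent_id.
- a (agent_id=8) pairs with 1 row(s) of l.
- a (agent_id=2) pairs with 1 row(s) of l.
- a (agent_id=1) has no partner → padded with NULL.
- a (agent_id=2) pairs with 1 row(s) of l.
After projecting and ordering:
a.agent_id | a.aname | l.agent_id | l.addr_no
1 | Grace | NULL | NULL
2 | Alice | 2 | 727
2 | Quinn | 2 | 727
8 | Bob | 8 | 673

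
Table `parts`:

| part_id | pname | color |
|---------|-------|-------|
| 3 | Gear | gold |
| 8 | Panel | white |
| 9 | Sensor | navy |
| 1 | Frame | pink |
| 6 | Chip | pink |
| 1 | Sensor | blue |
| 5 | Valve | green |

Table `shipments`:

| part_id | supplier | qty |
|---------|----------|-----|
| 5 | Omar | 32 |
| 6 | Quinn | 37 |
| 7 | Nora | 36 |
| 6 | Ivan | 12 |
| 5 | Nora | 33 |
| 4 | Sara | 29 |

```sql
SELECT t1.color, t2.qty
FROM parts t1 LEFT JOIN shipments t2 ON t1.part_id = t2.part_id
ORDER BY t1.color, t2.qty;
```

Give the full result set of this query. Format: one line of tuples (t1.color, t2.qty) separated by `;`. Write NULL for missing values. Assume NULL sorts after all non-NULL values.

(blue, NULL); (gold, NULL); (green, 32); (green, 33); (navy, NULL); (pink, 12); (pink, 37); (pink, NULL); (white, NULL)

LEFT JOIN keeps every row from `parts`; unmatched rows get NULL for `shipments`'s columns.
Matching on t1.part_id = t2.part_id.
Matched pairs: 4; unmatched t1 rows kept: 5.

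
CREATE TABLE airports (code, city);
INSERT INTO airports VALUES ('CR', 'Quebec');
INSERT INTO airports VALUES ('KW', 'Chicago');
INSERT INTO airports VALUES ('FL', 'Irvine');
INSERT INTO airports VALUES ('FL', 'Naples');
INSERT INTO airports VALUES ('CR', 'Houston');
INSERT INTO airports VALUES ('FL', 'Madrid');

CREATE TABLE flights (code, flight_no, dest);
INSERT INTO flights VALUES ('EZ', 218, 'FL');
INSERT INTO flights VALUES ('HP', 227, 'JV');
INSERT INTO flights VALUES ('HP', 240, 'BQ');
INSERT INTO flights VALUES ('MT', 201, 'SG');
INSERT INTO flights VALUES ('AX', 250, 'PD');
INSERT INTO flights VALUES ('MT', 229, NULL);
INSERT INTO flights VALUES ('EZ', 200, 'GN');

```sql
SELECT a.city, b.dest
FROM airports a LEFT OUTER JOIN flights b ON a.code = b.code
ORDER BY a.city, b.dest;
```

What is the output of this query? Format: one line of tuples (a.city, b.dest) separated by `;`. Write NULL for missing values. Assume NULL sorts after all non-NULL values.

(Chicago, NULL); (Houston, NULL); (Irvine, NULL); (Madrid, NULL); (Naples, NULL); (Quebec, NULL)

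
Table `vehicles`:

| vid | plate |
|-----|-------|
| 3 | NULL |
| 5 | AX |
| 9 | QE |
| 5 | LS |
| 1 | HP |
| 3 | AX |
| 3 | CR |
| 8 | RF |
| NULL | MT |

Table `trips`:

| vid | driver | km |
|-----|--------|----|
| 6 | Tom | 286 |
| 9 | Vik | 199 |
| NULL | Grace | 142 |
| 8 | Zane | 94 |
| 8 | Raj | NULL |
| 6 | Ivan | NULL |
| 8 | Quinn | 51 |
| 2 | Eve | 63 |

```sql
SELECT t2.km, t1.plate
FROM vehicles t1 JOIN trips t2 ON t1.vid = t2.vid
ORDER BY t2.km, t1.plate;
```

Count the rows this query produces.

INNER JOIN keeps only pairs where the ON condition holds.
Matching on t1.vid = t2.vid. A NULL in a compared column never satisfies the condition.
- t1 (vid=3) has no partner → excluded.
- t1 (vid=5) has no partner → excluded.
- t1 (vid=9) pairs with 1 row(s) of t2.
- t1 (vid=5) has no partner → excluded.
- t1 (vid=1) has no partner → excluded.
- t1 (vid=3) has no partner → excluded.
- t1 (vid=3) has no partner → excluded.
- t1 (vid=8) pairs with 3 row(s) of t2.
- t1 (vid=NULL) has no partner → excluded.
Total: 4 rows.

4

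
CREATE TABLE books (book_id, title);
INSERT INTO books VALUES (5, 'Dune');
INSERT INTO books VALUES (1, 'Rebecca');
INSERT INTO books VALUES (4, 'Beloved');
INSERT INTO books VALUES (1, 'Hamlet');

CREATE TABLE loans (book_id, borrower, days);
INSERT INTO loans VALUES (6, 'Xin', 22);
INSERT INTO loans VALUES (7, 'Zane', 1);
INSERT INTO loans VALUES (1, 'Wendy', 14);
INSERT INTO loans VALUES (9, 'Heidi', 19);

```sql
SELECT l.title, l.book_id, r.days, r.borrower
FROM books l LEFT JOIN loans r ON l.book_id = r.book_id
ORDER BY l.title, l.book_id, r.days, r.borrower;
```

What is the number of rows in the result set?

4

LEFT JOIN keeps every row from `books`; unmatched rows get NULL for `loans`'s columns.
Matching on l.book_id = r.book_id.
- book_id=5: no r row matches, row kept with r columns NULL.
- book_id=1: 1 matching r row(s), so 1 row(s) emitted.
- book_id=4: no r row matches, row kept with r columns NULL.
- book_id=1: 1 matching r row(s), so 1 row(s) emitted.
Total: 2 matched + 2 padded = 4 rows.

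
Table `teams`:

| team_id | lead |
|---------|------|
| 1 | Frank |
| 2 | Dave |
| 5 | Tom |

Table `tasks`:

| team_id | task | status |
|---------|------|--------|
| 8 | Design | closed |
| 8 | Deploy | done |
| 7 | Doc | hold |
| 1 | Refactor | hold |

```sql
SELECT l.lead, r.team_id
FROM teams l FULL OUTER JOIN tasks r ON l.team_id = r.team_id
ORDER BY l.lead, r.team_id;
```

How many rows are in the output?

FULL OUTER JOIN keeps every row from both sides; unmatched rows get NULL for the other side's columns.
Matching on l.team_id = r.team_id.
- l (team_id=1) pairs with 1 row(s) of r.
- l (team_id=2) has no partner → padded with NULL.
- l (team_id=5) has no partner → padded with NULL.
- plus 3 unmatched r row(s), each kept with NULL l columns.
Total: 1 matched + 5 padded = 6 rows.

6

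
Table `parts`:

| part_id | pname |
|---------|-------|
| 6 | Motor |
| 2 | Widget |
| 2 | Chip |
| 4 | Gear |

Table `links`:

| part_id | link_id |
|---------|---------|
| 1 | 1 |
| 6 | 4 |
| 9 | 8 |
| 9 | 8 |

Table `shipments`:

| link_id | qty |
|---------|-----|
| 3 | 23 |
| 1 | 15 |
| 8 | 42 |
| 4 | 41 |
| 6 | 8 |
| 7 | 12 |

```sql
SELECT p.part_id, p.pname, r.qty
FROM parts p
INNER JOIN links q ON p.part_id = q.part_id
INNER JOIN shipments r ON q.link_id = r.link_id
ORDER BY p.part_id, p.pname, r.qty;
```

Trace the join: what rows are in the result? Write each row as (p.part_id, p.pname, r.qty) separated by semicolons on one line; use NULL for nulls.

(6, Motor, 41)

Evaluate left to right. First `parts p INNER JOIN links q` on part_id: 1 row(s).
Then INNER JOIN `shipments r` on link_id: keep only rows whose q.link_id appears in r.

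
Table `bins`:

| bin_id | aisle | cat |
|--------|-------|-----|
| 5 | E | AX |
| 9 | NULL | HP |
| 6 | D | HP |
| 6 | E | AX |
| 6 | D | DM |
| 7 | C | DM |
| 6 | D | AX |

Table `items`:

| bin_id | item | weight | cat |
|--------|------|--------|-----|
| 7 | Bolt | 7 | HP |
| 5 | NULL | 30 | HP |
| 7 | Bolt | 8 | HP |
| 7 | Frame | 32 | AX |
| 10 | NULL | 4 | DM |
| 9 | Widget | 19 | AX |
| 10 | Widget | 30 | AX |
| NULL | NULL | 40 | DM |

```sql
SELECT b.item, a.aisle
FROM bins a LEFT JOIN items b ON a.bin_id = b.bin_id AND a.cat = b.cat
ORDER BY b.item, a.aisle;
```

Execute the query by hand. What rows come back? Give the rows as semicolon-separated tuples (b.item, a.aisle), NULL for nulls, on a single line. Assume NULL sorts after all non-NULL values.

LEFT JOIN keeps every row from `bins`; unmatched rows get NULL for `items`'s columns.
Matching on a.bin_id = b.bin_id AND a.cat = b.cat. A NULL in a compared column never satisfies the condition.
- bin_id=5, cat=AX: no b row matches, row kept with b columns NULL.
- bin_id=9, cat=HP: no b row matches, row kept with b columns NULL.
- bin_id=6, cat=HP: no b row matches, row kept with b columns NULL.
- bin_id=6, cat=AX: no b row matches, row kept with b columns NULL.
- bin_id=6, cat=DM: no b row matches, row kept with b columns NULL.
- bin_id=7, cat=DM: no b row matches, row kept with b columns NULL.
- bin_id=6, cat=AX: no b row matches, row kept with b columns NULL.
After projecting and ordering:
b.item | a.aisle
NULL | C
NULL | D
NULL | D
NULL | D
NULL | E
NULL | E
NULL | NULL

(NULL, C); (NULL, D); (NULL, D); (NULL, D); (NULL, E); (NULL, E); (NULL, NULL)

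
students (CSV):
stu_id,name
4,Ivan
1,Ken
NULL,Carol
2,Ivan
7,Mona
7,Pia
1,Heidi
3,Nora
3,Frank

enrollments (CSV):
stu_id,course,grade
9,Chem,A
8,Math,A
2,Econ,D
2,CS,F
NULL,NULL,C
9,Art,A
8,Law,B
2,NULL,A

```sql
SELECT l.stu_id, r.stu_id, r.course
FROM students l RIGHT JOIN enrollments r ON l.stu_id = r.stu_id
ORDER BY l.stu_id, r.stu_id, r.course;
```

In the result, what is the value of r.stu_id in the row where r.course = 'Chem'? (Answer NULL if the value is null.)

9

RIGHT JOIN keeps every row from `enrollments`; unmatched rows get NULL for `students`'s columns.
Matching on l.stu_id = r.stu_id. A NULL in a compared column never satisfies the condition.
Matched pairs: 3; unmatched r rows kept: 5.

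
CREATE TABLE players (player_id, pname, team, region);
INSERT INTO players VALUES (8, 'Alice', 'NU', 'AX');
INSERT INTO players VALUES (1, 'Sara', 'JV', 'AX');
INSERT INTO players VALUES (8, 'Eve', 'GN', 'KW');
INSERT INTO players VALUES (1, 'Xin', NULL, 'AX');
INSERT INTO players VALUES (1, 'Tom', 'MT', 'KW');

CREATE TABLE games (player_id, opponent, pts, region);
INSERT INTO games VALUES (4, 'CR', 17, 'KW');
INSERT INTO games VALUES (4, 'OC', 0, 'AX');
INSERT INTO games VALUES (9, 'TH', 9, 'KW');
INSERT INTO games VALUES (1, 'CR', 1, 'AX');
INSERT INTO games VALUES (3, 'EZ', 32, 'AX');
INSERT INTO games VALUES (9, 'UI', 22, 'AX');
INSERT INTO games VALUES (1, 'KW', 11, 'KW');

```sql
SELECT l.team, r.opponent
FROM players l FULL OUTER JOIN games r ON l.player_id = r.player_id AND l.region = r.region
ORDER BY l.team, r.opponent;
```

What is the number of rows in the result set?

10

FULL OUTER JOIN keeps every row from both sides; unmatched rows get NULL for the other side's columns.
Matching on l.player_id = r.player_id AND l.region = r.region.
- l[0] player_id=8, region=AX → no match; kept with NULLs on the r side.
- l[1] player_id=1, region=AX → 1 match(es) in r → 1 row(s).
- l[2] player_id=8, region=KW → no match; kept with NULLs on the r side.
- l[3] player_id=1, region=AX → 1 match(es) in r → 1 row(s).
- l[4] player_id=1, region=KW → 1 match(es) in r → 1 row(s).
- 5 row(s) from r found no l partner → padded with NULL.
Total: 3 matched + 7 padded = 10 rows.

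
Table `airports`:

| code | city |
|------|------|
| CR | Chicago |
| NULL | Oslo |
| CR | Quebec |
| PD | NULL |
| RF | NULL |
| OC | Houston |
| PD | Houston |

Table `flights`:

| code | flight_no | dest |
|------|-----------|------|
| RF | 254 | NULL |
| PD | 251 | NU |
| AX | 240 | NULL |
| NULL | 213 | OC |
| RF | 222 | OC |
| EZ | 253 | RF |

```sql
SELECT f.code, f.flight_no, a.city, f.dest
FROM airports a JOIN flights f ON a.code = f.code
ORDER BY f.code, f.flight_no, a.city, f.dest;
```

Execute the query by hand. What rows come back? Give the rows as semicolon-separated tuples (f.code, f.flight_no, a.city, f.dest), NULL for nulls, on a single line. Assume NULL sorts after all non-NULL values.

(PD, 251, Houston, NU); (PD, 251, NULL, NU); (RF, 222, NULL, OC); (RF, 254, NULL, NULL)

INNER JOIN keeps only pairs where the ON condition holds.
Matching on a.code = f.code. A NULL in a compared column never satisfies the condition.
- a[0] code=CR → no match; dropped.
- a[1] code=NULL → no match; dropped.
- a[2] code=CR → no match; dropped.
- a[3] code=PD → 1 match(es) in f → 1 row(s).
- a[4] code=RF → 2 match(es) in f → 2 row(s).
- a[5] code=OC → no match; dropped.
- a[6] code=PD → 1 match(es) in f → 1 row(s).
After projecting and ordering:
f.code | f.flight_no | a.city | f.dest
PD | 251 | Houston | NU
PD | 251 | NULL | NU
RF | 222 | NULL | OC
RF | 254 | NULL | NULL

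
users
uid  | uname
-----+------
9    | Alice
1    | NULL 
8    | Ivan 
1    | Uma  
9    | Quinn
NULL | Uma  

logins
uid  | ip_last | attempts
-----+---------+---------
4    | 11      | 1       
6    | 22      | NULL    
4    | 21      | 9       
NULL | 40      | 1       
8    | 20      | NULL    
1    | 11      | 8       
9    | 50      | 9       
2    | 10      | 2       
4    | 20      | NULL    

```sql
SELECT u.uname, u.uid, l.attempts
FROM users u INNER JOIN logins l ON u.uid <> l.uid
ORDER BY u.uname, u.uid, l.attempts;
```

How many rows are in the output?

35

INNER JOIN keeps only pairs where the ON condition holds.
Matching on u.uid <> l.uid. A NULL in a compared column never satisfies the condition.
Matched pairs: 35.
Total: 35 rows.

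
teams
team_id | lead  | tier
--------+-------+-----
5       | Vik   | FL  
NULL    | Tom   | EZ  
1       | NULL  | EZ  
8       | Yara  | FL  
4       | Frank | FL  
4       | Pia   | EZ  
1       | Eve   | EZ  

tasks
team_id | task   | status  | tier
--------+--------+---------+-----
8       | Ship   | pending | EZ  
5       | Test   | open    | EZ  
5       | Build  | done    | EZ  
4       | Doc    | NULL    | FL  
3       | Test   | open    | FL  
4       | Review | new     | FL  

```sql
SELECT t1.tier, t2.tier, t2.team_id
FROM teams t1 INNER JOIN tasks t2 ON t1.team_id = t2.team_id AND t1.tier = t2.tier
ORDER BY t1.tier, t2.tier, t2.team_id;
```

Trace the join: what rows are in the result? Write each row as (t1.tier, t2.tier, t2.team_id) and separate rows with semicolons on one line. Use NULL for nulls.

(FL, FL, 4); (FL, FL, 4)

INNER JOIN keeps only pairs where the ON condition holds.
Matching on t1.team_id = t2.team_id AND t1.tier = t2.tier. A NULL in a compared column never satisfies the condition.
- t1 row (team_id=5, tier=FL): no match → dropped.
- t1 row (team_id=NULL, tier=EZ): no match → dropped.
- t1 row (team_id=1, tier=EZ): no match → dropped.
- t1 row (team_id=8, tier=FL): no match → dropped.
- t1 row (team_id=4, tier=FL): matches 2 t2 row(s) → 2 output row(s).
- t1 row (team_id=4, tier=EZ): no match → dropped.
- t1 row (team_id=1, tier=EZ): no match → dropped.
After projecting and ordering:
t1.tier | t2.tier | t2.team_id
FL | FL | 4
FL | FL | 4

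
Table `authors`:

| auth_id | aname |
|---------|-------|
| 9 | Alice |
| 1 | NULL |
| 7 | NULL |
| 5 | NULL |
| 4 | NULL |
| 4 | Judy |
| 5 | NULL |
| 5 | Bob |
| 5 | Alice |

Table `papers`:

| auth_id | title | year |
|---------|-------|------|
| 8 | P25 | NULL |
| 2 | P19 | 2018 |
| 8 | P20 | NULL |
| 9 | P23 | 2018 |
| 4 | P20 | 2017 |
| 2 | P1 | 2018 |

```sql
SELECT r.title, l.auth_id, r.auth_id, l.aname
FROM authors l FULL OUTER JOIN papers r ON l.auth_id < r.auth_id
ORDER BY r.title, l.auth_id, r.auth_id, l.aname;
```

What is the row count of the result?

FULL OUTER JOIN keeps every row from both sides; unmatched rows get NULL for the other side's columns.
Matching on l.auth_id < r.auth_id.
- l[0] auth_id=9 → no match; kept with NULLs on the r side.
- l[1] auth_id=1 → 6 match(es) in r → 6 row(s).
- l[2] auth_id=7 → 3 match(es) in r → 3 row(s).
- l[3] auth_id=5 → 3 match(es) in r → 3 row(s).
- l[4] auth_id=4 → 3 match(es) in r → 3 row(s).
- l[5] auth_id=4 → 3 match(es) in r → 3 row(s).
- l[6] auth_id=5 → 3 match(es) in r → 3 row(s).
- l[7] auth_id=5 → 3 match(es) in r → 3 row(s).
- l[8] auth_id=5 → 3 match(es) in r → 3 row(s).
Total: 27 matched + 1 padded = 28 rows.

28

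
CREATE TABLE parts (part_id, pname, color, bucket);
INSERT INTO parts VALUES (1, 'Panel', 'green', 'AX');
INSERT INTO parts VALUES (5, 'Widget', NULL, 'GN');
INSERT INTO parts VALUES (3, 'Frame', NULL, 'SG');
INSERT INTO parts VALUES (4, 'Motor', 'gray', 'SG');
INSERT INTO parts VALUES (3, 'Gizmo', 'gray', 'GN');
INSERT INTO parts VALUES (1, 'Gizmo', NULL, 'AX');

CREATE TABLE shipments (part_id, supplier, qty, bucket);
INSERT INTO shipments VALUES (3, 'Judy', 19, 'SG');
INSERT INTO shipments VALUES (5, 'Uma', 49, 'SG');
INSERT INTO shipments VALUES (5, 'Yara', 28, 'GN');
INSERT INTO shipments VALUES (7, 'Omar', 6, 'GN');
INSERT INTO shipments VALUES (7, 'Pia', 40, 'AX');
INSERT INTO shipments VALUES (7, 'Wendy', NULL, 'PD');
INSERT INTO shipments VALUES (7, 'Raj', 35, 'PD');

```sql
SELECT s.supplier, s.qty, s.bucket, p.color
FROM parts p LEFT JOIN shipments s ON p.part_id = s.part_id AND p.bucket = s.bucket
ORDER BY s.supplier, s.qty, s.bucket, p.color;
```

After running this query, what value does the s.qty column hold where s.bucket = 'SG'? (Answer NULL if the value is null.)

19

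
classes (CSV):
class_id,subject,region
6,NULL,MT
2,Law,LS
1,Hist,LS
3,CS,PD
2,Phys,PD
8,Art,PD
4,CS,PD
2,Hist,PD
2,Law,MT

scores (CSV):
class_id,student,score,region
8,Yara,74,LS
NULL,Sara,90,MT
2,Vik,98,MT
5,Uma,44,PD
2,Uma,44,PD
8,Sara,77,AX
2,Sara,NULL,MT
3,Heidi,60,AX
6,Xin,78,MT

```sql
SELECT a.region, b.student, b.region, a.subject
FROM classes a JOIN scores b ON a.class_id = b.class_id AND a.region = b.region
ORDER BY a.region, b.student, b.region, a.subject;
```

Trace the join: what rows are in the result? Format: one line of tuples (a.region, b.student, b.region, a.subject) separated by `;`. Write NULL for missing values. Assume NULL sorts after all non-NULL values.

INNER JOIN keeps only pairs where the ON condition holds.
Matching on a.class_id = b.class_id AND a.region = b.region. A NULL in a compared column never satisfies the condition.
Matched pairs: 5.

(MT, Sara, MT, Law); (MT, Vik, MT, Law); (MT, Xin, MT, NULL); (PD, Uma, PD, Hist); (PD, Uma, PD, Phys)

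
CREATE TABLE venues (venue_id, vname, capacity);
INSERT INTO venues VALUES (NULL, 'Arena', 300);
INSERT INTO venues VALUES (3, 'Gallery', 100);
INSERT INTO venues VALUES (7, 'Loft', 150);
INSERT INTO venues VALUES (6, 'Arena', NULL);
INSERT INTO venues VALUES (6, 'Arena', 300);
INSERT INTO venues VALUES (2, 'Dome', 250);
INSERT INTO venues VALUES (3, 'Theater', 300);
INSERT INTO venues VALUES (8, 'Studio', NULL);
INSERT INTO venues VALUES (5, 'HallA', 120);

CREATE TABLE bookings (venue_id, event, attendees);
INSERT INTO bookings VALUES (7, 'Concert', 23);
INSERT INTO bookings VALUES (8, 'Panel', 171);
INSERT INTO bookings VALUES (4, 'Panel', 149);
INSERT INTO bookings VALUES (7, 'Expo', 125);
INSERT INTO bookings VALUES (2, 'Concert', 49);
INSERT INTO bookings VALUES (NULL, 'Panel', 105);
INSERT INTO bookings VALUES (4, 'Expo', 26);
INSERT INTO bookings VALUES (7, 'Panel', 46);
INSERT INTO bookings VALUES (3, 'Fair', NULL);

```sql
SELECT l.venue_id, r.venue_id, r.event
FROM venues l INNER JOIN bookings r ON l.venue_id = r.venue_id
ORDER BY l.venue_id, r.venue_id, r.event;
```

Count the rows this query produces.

7

INNER JOIN keeps only pairs where the ON condition holds.
Matching on l.venue_id = r.venue_id. A NULL in a compared column never satisfies the condition.
- l (venue_id=NULL) has no partner → excluded.
- l (venue_id=3) pairs with 1 row(s) of r.
- l (venue_id=7) pairs with 3 row(s) of r.
- l (venue_id=6) has no partner → excluded.
- l (venue_id=6) has no partner → excluded.
- l (venue_id=2) pairs with 1 row(s) of r.
- l (venue_id=3) pairs with 1 row(s) of r.
- l (venue_id=8) pairs with 1 row(s) of r.
- l (venue_id=5) has no partner → excluded.
Total: 7 rows.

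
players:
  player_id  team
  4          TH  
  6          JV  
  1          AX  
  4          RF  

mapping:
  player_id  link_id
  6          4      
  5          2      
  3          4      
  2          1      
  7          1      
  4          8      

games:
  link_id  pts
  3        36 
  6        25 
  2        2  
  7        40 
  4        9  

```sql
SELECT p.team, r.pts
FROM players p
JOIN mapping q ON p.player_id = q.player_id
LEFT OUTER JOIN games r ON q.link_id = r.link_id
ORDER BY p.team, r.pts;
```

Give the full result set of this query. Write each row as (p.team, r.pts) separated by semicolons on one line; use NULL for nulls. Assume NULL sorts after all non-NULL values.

Joins associate left-to-right: players INNER JOIN mapping on player_id gives 3 intermediate row(s).
Then LEFT JOIN `games r` on link_id: each of those 3 rows is kept; rows whose q.link_id has no match in r get NULL for r's columns.

(JV, 9); (RF, NULL); (TH, NULL)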